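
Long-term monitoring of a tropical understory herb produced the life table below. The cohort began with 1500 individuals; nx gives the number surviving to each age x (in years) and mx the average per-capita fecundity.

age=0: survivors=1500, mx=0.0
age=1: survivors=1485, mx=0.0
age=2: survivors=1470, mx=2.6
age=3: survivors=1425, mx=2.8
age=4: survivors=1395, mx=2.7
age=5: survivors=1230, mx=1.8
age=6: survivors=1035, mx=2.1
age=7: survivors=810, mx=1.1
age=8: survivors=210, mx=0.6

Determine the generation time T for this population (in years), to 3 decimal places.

3.888

lx = nx/n0 = nx/1500: 1, 0.99, 0.98, 0.95, 0.93, 0.82, 0.69, 0.54, 0.14
lx·mx: 0, 0, 2.548, 2.66, 2.511, 1.476, 1.449, 0.594, 0.084 → R0 = 11.322
x·lx·mx: 0, 0, 5.096, 7.98, 10.044, 7.38, 8.694, 4.158, 0.672 → Σ = 44.024
T = 44.024 / 11.322 = 3.888359… → 3.888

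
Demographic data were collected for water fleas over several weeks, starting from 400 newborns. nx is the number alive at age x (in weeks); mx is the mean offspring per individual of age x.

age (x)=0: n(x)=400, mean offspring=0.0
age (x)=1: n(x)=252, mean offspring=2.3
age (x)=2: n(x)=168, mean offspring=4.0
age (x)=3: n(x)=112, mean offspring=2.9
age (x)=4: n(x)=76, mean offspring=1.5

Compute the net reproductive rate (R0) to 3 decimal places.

lx = nx/n0 = nx/400: 1, 0.63, 0.42, 0.28, 0.19
lx·mx by age: 0, 1.449, 1.68, 0.812, 0.285
R0 = Σ lx·mx = 4.226 → 4.226

4.226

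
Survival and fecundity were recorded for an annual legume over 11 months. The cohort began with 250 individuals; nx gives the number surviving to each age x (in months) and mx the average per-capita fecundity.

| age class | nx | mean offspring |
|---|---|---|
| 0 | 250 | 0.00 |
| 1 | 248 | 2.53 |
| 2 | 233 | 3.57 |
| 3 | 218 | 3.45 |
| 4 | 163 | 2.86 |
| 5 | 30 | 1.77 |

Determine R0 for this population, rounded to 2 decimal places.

lx = nx/n0 = nx/250: 1, 0.992, 0.932, 0.872, 0.652, 0.12
lx·mx by age: 0, 2.50976, 3.32724, 3.0084, 1.86472, 0.2124
R0 = Σ lx·mx = 10.92252 → 10.92

10.92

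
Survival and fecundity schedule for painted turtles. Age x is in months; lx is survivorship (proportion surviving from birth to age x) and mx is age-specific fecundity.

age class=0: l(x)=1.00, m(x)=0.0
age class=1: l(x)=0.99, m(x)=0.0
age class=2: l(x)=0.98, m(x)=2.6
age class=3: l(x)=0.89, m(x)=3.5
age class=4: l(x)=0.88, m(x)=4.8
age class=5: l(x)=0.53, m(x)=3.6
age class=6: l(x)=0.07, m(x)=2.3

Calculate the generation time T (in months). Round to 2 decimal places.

3.50

lx·mx: 0, 0, 2.548, 3.115, 4.224, 1.908, 0.161 → R0 = 11.956
x·lx·mx: 0, 0, 5.096, 9.345, 16.896, 9.54, 0.966 → Σ = 41.843
T = 41.843 / 11.956 = 3.499749… → 3.50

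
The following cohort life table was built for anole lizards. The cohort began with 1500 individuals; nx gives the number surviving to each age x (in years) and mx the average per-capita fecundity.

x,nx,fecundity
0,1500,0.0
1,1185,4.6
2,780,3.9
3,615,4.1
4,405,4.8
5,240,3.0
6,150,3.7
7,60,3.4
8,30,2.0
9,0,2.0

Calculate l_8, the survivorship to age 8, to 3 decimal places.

0.020

l_8 = n_8/n_0 = 30/1500 = 0.02 → 0.020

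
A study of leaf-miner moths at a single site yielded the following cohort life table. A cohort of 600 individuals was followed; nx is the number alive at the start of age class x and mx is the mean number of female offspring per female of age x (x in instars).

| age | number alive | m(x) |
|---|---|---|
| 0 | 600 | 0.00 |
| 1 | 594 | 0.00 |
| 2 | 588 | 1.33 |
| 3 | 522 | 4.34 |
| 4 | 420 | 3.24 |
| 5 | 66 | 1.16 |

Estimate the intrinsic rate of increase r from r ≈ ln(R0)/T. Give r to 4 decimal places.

lx = nx/n0 = nx/600: 1, 0.99, 0.98, 0.87, 0.7, 0.11
R0 = Σ lx·mx = 0 + 0 + 1.3034 + 3.7758 + 2.268 + 0.1276 = 7.4748
Σ x·lx·mx = 23.6442; T = 23.6442/7.4748 = 3.16319…
r ≈ ln(R0)/T = ln(7.4748)/3.16319… = 0.635921… → 0.6359

0.6359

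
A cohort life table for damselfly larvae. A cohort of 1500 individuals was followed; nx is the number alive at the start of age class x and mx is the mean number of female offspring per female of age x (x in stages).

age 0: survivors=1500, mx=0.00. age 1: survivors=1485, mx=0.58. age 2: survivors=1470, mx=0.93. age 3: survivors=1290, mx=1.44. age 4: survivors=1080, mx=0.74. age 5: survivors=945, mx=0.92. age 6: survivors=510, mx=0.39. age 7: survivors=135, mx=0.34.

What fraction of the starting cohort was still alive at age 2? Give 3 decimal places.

l_2 = n_2/n_0 = 1470/1500 = 0.98 → 0.980

0.980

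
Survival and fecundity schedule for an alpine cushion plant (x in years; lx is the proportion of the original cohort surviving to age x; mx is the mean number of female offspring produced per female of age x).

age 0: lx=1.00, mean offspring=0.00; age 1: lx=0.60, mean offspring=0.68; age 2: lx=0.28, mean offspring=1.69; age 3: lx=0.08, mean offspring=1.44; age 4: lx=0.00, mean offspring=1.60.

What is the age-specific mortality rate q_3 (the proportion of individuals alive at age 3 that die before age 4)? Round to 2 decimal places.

1.00

q_3 = (l_3 − l_4) / l_3 = (0.08 − 0) / 0.08
     = 0.08 / 0.08 = 1 → 1.00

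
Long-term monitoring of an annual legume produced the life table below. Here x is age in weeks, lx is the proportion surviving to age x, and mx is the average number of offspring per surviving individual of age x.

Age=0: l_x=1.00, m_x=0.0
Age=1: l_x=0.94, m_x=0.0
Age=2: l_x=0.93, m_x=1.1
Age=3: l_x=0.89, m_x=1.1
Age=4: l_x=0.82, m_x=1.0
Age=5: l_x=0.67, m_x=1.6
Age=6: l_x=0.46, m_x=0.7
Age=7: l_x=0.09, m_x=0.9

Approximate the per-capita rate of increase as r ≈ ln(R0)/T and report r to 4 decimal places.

R0 = Σ lx·mx = 0 + 0 + 1.023 + 0.979 + 0.82 + 1.072 + 0.322 + 0.081 = 4.297
Σ x·lx·mx = 16.122; T = 16.122/4.297 = 3.75192…
r ≈ ln(R0)/T = ln(4.297)/3.75192… = 0.388579… → 0.3886

0.3886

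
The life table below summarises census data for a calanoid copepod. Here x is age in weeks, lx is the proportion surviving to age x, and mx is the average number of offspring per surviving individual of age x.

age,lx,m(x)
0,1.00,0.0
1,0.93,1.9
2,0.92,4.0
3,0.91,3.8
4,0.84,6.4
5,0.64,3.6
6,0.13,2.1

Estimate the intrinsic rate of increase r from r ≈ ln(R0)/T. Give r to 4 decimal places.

0.8792

R0 = Σ lx·mx = 0 + 1.767 + 3.68 + 3.458 + 5.376 + 2.304 + 0.273 = 16.858
Σ x·lx·mx = 54.163; T = 54.163/16.858 = 3.2129…
r ≈ ln(R0)/T = ln(16.858)/3.2129… = 0.879215… → 0.8792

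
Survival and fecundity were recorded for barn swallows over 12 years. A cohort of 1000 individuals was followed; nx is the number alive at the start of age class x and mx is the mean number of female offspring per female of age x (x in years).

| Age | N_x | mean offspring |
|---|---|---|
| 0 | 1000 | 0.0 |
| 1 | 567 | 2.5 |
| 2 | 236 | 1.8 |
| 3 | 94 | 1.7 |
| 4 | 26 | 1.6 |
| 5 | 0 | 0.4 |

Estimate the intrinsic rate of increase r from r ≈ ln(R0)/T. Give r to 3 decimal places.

lx = nx/n0 = nx/1000: 1, 0.567, 0.236, 0.094, 0.026, 0
R0 = Σ lx·mx = 0 + 1.4175 + 0.4248 + 0.1598 + 0.0416 + 0 = 2.0437
Σ x·lx·mx = 2.9129; T = 2.9129/2.0437 = 1.42531…
r ≈ ln(R0)/T = ln(2.0437)/1.42531… = 0.50148… → 0.501

0.501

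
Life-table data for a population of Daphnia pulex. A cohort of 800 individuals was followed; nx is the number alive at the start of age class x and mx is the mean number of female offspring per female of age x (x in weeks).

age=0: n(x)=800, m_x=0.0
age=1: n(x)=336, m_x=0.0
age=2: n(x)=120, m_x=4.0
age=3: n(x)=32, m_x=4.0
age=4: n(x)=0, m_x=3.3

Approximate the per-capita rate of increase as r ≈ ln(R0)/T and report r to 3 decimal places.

lx = nx/n0 = nx/800: 1, 0.42, 0.15, 0.04, 0
R0 = Σ lx·mx = 0 + 0 + 0.6 + 0.16 + 0 = 0.76
Σ x·lx·mx = 1.68; T = 1.68/0.76 = 2.21053…
r ≈ ln(R0)/T = ln(0.76)/2.21053… = -0.12415… → -0.124

-0.124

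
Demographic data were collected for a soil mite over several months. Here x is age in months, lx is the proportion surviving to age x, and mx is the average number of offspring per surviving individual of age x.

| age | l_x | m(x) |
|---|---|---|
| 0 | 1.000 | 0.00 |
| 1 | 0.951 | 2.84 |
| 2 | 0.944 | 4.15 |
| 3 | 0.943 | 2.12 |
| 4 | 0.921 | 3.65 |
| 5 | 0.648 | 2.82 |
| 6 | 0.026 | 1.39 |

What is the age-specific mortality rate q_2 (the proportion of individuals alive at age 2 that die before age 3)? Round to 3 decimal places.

q_2 = (l_2 − l_3) / l_2 = (0.944 − 0.943) / 0.944
     = 0.001 / 0.944 = 0.001059… → 0.001

0.001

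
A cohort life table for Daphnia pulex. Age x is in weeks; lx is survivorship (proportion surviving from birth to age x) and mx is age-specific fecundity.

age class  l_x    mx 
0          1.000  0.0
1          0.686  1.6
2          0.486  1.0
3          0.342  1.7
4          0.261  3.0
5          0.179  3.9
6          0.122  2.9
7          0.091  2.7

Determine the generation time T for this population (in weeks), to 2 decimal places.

lx·mx: 0, 1.0976, 0.486, 0.5814, 0.783, 0.6981, 0.3538, 0.2457 → R0 = 4.2456
x·lx·mx: 0, 1.0976, 0.972, 1.7442, 3.132, 3.4905, 2.1228, 1.7199 → Σ = 14.279
T = 14.279 / 4.2456 = 3.363247… → 3.36

3.36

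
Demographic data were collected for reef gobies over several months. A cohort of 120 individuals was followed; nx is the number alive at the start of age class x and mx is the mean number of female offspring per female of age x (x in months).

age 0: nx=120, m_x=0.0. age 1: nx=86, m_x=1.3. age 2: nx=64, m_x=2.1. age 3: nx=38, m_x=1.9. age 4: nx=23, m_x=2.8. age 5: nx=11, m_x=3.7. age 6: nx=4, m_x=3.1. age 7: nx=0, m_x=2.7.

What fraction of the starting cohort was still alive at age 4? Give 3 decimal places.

l_4 = n_4/n_0 = 23/120 = 0.191667… → 0.192

0.192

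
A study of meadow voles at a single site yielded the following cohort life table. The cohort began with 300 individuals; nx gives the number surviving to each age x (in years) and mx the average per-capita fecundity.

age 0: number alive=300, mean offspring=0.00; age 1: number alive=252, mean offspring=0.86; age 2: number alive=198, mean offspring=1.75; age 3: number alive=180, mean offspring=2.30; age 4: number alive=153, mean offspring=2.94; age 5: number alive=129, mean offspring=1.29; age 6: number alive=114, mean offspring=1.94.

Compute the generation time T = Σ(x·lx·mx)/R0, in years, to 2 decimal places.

lx = nx/n0 = nx/300: 1, 0.84, 0.66, 0.6, 0.51, 0.43, 0.38
lx·mx: 0, 0.7224, 1.155, 1.38, 1.4994, 0.5547, 0.7372 → R0 = 6.0487
x·lx·mx: 0, 0.7224, 2.31, 4.14, 5.9976, 2.7735, 4.4232 → Σ = 20.3667
T = 20.3667 / 6.0487 = 3.36712… → 3.37

3.37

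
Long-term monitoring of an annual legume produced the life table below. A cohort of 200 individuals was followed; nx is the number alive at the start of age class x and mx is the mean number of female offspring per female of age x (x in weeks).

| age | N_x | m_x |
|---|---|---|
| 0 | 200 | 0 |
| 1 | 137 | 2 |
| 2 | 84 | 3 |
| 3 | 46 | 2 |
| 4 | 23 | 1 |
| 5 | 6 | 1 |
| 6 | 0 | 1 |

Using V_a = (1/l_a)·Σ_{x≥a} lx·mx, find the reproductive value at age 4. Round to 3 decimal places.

1.261

lx = nx/n0 = nx/200: 1, 0.685, 0.42, 0.23, 0.115, 0.03, 0
lx·mx for x ≥ 4: 0.115, 0.03, 0 → sum = 0.145
V_4 = 0.145 / l_4 = 0.145 / 0.115 = 1.26087… → 1.261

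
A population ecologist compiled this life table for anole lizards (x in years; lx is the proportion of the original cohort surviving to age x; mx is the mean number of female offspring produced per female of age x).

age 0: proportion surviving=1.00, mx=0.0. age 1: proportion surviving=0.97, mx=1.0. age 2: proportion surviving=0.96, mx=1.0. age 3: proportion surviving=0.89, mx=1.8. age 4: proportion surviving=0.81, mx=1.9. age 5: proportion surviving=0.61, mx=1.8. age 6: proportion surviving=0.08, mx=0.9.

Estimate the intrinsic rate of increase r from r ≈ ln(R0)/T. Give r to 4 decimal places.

0.5779

R0 = Σ lx·mx = 0 + 0.97 + 0.96 + 1.602 + 1.539 + 1.098 + 0.072 = 6.241
Σ x·lx·mx = 19.774; T = 19.774/6.241 = 3.1684…
r ≈ ln(R0)/T = ln(6.241)/3.1684… = 0.577938… → 0.5779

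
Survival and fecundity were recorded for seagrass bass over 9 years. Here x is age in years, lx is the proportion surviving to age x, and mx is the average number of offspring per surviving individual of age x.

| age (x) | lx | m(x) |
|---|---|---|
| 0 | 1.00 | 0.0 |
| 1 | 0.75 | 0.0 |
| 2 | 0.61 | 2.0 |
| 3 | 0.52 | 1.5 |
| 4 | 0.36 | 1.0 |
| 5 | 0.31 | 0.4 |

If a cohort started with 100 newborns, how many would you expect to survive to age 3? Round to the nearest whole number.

Expected survivors = N0 · l_3 = 100 × 0.52 = 52 → 52

52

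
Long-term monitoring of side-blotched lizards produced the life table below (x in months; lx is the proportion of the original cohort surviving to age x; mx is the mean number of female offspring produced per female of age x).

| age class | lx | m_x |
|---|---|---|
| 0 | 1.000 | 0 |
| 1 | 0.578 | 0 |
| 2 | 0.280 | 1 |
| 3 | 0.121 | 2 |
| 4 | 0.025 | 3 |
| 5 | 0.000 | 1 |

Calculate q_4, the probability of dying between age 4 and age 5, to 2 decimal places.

q_4 = (l_4 − l_5) / l_4 = (0.025 − 0) / 0.025
     = 0.025 / 0.025 = 1 → 1.00

1.00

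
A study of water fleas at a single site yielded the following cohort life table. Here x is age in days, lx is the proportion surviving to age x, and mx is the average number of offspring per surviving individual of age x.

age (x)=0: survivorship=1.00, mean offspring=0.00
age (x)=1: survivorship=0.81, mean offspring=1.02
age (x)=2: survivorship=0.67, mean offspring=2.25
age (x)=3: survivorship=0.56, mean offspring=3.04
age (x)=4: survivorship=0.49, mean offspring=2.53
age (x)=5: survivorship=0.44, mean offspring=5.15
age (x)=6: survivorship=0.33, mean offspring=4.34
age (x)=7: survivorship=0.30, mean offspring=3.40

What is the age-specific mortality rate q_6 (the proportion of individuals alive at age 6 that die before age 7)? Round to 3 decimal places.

0.091

q_6 = (l_6 − l_7) / l_6 = (0.33 − 0.3) / 0.33
     = 0.03 / 0.33 = 0.090909… → 0.091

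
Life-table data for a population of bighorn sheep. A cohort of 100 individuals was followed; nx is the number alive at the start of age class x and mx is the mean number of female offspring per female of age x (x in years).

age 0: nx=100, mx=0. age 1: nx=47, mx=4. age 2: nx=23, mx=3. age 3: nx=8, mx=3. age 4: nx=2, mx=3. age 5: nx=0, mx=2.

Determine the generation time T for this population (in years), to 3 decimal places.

lx = nx/n0 = nx/100: 1, 0.47, 0.23, 0.08, 0.02, 0
lx·mx: 0, 1.88, 0.69, 0.24, 0.06, 0 → R0 = 2.87
x·lx·mx: 0, 1.88, 1.38, 0.72, 0.24, 0 → Σ = 4.22
T = 4.22 / 2.87 = 1.470383… → 1.470

1.470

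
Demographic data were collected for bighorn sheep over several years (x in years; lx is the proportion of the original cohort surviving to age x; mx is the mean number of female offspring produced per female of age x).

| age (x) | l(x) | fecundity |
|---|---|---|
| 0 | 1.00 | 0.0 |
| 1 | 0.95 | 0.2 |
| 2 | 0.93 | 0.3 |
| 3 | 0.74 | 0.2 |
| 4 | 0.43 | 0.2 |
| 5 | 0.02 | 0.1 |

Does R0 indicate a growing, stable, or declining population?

declining

R0 = Σ lx·mx = 0 + 0.19 + 0.279 + 0.148 + 0.086 + 0.002 = 0.705
R0 < 1, so the population is declining.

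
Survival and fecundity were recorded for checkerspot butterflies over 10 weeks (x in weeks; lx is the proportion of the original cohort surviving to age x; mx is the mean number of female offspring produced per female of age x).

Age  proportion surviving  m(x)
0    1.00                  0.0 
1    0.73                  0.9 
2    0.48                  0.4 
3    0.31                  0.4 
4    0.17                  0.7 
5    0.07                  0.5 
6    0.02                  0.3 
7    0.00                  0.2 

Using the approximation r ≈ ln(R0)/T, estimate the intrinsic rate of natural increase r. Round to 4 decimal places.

R0 = Σ lx·mx = 0 + 0.657 + 0.192 + 0.124 + 0.119 + 0.035 + 0.006 + 0 = 1.133
Σ x·lx·mx = 2.1; T = 2.1/1.133 = 1.85349…
r ≈ ln(R0)/T = ln(1.133)/1.85349… = 0.06737… → 0.0674

0.0674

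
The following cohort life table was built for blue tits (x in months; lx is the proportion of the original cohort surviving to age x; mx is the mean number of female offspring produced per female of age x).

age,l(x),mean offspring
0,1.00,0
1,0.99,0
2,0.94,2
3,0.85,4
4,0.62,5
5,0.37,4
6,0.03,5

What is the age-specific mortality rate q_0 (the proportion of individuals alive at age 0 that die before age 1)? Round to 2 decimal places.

0.01

q_0 = (l_0 − l_1) / l_0 = (1 − 0.99) / 1
     = 0.01 / 1 = 0.01 → 0.01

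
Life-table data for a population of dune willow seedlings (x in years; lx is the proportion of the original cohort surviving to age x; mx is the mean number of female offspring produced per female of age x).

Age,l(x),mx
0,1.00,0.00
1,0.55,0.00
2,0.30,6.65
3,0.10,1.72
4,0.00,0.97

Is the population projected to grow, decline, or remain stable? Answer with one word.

growing

R0 = Σ lx·mx = 0 + 0 + 1.995 + 0.172 + 0 = 2.167
R0 > 1, so the population is growing.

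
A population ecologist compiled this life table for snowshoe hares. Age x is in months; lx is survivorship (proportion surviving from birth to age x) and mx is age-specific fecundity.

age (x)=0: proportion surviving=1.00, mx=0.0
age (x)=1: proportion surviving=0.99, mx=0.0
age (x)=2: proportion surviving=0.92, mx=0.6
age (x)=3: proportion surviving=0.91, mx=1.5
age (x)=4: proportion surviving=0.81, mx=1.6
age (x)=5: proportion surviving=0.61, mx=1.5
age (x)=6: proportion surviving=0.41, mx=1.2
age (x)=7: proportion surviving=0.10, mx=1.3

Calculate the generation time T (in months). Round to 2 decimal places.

3.96

lx·mx: 0, 0, 0.552, 1.365, 1.296, 0.915, 0.492, 0.13 → R0 = 4.75
x·lx·mx: 0, 0, 1.104, 4.095, 5.184, 4.575, 2.952, 0.91 → Σ = 18.82
T = 18.82 / 4.75 = 3.962105… → 3.96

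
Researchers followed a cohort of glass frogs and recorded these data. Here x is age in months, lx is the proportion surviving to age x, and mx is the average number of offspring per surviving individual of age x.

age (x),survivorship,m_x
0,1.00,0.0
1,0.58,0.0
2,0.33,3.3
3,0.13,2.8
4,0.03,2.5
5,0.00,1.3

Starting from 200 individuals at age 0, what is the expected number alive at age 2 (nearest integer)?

66

Expected survivors = N0 · l_2 = 200 × 0.33 = 66 → 66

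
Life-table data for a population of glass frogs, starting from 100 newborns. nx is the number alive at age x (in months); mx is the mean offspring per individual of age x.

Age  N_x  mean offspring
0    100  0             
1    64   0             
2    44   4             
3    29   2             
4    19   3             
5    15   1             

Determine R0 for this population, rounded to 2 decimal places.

lx = nx/n0 = nx/100: 1, 0.64, 0.44, 0.29, 0.19, 0.15
lx·mx by age: 0, 0, 1.76, 0.58, 0.57, 0.15
R0 = Σ lx·mx = 3.06 → 3.06

3.06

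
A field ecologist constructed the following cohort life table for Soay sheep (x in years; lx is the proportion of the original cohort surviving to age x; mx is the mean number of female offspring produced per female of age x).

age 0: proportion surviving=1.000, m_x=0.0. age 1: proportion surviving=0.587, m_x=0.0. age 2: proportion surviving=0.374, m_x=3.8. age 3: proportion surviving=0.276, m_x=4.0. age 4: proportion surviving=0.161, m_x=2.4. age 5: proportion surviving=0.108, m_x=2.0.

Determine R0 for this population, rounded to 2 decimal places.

3.13

lx·mx by age: 0, 0, 1.4212, 1.104, 0.3864, 0.216
R0 = Σ lx·mx = 3.1276 → 3.13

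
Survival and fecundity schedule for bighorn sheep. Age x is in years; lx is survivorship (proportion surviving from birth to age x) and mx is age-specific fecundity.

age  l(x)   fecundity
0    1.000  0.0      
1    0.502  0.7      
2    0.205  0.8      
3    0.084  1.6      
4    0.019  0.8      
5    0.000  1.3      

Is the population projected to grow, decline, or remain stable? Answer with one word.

R0 = Σ lx·mx = 0 + 0.3514 + 0.164 + 0.1344 + 0.0152 + 0 = 0.665
R0 < 1, so the population is declining.

declining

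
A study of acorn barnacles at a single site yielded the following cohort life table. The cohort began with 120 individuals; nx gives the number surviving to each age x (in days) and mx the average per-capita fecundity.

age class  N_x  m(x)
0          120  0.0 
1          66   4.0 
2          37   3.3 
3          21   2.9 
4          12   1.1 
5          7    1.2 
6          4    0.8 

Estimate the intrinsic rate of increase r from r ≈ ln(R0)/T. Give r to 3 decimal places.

0.802

lx = nx/n0 = nx/120: 1, 0.55, 0.30833…, 0.175, 0.1, 0.05833…, 0.03333…
R0 = Σ lx·mx = 0 + 2.2 + 1.0175… + 0.5075 + 0.11 + 0.07… + 0.02667… = 3.931667…
Σ x·lx·mx = 6.7075…; T = 6.7075…/3.931667… = 1.70602…
r ≈ ln(R0)/T = ln(3.931667…)/1.70602… = 0.80249… → 0.802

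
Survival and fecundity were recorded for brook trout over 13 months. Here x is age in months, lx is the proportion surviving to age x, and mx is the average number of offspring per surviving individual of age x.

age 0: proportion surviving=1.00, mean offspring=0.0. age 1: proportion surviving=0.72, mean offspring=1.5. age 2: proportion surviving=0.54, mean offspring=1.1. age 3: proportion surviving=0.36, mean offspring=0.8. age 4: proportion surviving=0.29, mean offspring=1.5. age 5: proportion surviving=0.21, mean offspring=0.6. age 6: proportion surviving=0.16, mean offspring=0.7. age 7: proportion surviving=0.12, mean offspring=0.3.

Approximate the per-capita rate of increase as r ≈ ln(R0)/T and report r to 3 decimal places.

R0 = Σ lx·mx = 0 + 1.08 + 0.594 + 0.288 + 0.435 + 0.126 + 0.112 + 0.036 = 2.671
Σ x·lx·mx = 6.426; T = 6.426/2.671 = 2.40584…
r ≈ ln(R0)/T = ln(2.671)/2.40584… = 0.40836… → 0.408

0.408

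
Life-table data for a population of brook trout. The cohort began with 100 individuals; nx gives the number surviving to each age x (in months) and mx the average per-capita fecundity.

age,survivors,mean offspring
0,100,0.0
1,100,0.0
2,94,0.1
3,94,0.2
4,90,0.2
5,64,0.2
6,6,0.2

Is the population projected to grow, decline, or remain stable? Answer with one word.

declining

lx = nx/n0 = nx/100: 1, 1, 0.94, 0.94, 0.9, 0.64, 0.06
R0 = Σ lx·mx = 0 + 0 + 0.094 + 0.188 + 0.18 + 0.128 + 0.012 = 0.602
R0 < 1, so the population is declining.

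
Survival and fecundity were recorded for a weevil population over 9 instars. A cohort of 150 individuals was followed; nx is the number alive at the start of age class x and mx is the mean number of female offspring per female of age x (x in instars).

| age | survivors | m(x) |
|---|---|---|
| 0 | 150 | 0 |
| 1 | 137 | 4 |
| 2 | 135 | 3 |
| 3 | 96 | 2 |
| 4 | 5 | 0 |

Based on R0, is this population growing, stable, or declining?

growing

lx = nx/n0 = nx/150: 1, 0.91333…, 0.9, 0.64, 0.03333…
R0 = Σ lx·mx = 0 + 3.653333… + 2.7 + 1.28 + 0 = 7.633333…
R0 > 1, so the population is growing.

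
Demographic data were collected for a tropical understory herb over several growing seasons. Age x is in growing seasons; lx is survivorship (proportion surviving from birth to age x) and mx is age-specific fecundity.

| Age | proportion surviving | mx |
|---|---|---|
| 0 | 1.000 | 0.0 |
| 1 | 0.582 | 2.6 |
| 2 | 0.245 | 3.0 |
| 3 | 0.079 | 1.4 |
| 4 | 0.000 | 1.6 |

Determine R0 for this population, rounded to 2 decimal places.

lx·mx by age: 0, 1.5132, 0.735, 0.1106, 0
R0 = Σ lx·mx = 2.3588 → 2.36

2.36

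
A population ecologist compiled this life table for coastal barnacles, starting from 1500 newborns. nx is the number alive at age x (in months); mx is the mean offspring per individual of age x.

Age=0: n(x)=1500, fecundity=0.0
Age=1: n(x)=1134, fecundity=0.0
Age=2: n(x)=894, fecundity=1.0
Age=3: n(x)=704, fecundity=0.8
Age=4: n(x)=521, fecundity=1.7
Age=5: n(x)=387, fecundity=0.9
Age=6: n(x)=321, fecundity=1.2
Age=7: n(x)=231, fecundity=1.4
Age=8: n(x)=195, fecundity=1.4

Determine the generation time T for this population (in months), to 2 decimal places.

lx = nx/n0 = nx/1500: 1, 0.756, 0.596, 0.46933…, 0.34733…, 0.258, 0.214, 0.154, 0.13
lx·mx: 0, 0, 0.596, 0.375467…, 0.590467…, 0.2322, 0.2568, 0.2156, 0.182 → R0 = 2.448533…
x·lx·mx: 0, 0, 1.192, 1.1264…, 2.361867…, 1.161, 1.5408, 1.5092, 1.456 → Σ = 10.347267…
T = 10.347267… / 2.448533… = 4.225904… → 4.23

4.23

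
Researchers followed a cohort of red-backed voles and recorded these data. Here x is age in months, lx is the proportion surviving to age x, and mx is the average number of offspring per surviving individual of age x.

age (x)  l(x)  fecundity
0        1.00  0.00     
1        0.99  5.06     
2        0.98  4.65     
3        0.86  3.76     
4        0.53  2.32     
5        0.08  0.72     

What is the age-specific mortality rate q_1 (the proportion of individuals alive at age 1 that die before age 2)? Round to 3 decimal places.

0.010

q_1 = (l_1 − l_2) / l_1 = (0.99 − 0.98) / 0.99
     = 0.01 / 0.99 = 0.010101… → 0.010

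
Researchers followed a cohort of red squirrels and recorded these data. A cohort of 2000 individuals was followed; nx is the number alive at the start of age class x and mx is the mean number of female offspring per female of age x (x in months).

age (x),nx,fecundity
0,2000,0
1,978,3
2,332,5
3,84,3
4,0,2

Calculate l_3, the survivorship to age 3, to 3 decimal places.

0.042

l_3 = n_3/n_0 = 84/2000 = 0.042 → 0.042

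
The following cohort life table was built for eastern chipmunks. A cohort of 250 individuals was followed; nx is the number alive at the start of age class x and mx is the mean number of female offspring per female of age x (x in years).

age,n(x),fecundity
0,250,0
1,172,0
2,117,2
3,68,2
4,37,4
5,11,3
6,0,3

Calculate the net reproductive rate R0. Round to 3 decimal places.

2.204

lx = nx/n0 = nx/250: 1, 0.688, 0.468, 0.272, 0.148, 0.044, 0
lx·mx by age: 0, 0, 0.936, 0.544, 0.592, 0.132, 0
R0 = Σ lx·mx = 2.204 → 2.204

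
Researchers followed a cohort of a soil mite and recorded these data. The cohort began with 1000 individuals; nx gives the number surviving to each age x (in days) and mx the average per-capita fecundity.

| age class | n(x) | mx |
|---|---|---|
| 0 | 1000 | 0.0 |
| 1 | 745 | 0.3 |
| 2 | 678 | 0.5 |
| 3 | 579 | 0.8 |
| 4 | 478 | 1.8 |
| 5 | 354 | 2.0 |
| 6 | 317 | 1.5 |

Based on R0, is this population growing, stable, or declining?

lx = nx/n0 = nx/1000: 1, 0.745, 0.678, 0.579, 0.478, 0.354, 0.317
R0 = Σ lx·mx = 0 + 0.2235 + 0.339 + 0.4632 + 0.8604 + 0.708 + 0.4755 = 3.0696
R0 > 1, so the population is growing.

growing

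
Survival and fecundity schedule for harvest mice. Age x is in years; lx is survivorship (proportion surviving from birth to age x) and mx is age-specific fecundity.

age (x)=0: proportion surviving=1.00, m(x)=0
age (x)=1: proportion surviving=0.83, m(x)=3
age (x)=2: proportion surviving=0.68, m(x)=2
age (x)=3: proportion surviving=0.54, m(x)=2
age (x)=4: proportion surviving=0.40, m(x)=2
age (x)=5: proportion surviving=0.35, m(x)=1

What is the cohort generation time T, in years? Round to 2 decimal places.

lx·mx: 0, 2.49, 1.36, 1.08, 0.8, 0.35 → R0 = 6.08
x·lx·mx: 0, 2.49, 2.72, 3.24, 3.2, 1.75 → Σ = 13.4
T = 13.4 / 6.08 = 2.203947… → 2.20

2.20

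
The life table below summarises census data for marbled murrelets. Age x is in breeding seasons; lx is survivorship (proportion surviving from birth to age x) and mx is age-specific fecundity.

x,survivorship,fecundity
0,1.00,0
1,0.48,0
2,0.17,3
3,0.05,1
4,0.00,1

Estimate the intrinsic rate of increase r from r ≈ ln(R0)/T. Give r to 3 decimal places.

-0.278

R0 = Σ lx·mx = 0 + 0 + 0.51 + 0.05 + 0 = 0.56
Σ x·lx·mx = 1.17; T = 1.17/0.56 = 2.08929…
r ≈ ln(R0)/T = ln(0.56)/2.08929… = -0.27752… → -0.278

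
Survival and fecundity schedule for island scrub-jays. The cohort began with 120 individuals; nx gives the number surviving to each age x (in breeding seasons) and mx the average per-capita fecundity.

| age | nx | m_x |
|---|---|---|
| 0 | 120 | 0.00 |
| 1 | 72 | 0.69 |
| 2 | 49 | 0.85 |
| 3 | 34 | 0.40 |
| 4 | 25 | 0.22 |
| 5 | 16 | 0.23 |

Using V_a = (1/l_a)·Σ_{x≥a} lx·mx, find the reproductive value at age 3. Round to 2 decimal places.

0.67

lx = nx/n0 = nx/120: 1, 0.6, 0.40833…, 0.28333…, 0.20833…, 0.13333…
lx·mx for x ≥ 3: 0.113333…, 0.045833…, 0.030667… → sum = 0.189833…
V_3 = 0.189833… / l_3 = 0.189833… / 0.283333… = 0.67… → 0.67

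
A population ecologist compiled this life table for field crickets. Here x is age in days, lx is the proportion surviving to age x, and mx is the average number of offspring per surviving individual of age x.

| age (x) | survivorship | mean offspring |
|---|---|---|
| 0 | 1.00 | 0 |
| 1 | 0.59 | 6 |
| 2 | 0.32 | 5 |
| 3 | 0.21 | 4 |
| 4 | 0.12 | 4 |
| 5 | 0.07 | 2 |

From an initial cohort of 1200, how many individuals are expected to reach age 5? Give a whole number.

Expected survivors = N0 · l_5 = 1200 × 0.07 = 84 → 84

84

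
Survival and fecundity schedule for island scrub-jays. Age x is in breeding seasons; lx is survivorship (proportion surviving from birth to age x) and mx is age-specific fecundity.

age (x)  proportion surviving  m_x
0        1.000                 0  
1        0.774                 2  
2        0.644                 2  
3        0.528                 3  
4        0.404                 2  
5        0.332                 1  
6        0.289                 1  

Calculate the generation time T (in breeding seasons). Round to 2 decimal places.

2.65

lx·mx: 0, 1.548, 1.288, 1.584, 0.808, 0.332, 0.289 → R0 = 5.849
x·lx·mx: 0, 1.548, 2.576, 4.752, 3.232, 1.66, 1.734 → Σ = 15.502
T = 15.502 / 5.849 = 2.650368… → 2.65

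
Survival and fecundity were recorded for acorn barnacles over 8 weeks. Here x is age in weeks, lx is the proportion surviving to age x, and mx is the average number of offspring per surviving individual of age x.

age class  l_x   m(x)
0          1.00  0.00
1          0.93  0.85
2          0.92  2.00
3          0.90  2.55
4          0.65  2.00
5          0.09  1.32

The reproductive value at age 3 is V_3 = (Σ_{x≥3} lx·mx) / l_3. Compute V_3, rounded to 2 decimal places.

4.13

lx·mx for x ≥ 3: 2.295, 1.3, 0.1188 → sum = 3.7138
V_3 = 3.7138 / l_3 = 3.7138 / 0.9 = 4.126444… → 4.13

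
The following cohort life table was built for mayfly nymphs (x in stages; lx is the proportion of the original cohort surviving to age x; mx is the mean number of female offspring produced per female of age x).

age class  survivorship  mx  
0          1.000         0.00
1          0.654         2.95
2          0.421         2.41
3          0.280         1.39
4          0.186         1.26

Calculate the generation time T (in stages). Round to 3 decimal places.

lx·mx: 0, 1.9293, 1.01461, 0.3892, 0.23436 → R0 = 3.56747
x·lx·mx: 0, 1.9293, 2.02922, 1.1676, 0.93744 → Σ = 6.06356
T = 6.06356 / 3.56747 = 1.699681… → 1.700

1.700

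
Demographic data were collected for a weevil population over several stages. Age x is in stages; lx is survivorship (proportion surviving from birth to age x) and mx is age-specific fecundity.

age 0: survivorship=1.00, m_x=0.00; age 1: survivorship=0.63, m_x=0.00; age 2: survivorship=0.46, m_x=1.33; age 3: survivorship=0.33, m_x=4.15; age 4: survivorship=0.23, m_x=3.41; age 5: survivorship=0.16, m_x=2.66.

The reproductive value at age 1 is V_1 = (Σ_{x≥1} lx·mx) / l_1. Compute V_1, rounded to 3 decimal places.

lx·mx for x ≥ 1: 0, 0.6118, 1.3695, 0.7843, 0.4256 → sum = 3.1912
V_1 = 3.1912 / l_1 = 3.1912 / 0.63 = 5.065397… → 5.065

5.065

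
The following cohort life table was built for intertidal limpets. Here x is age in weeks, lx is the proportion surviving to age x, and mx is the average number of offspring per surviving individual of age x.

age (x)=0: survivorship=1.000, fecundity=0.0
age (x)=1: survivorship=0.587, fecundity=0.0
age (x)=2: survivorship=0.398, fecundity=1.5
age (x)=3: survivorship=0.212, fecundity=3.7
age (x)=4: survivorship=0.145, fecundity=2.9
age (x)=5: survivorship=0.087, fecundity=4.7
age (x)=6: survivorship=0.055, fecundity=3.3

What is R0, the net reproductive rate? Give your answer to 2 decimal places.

2.39

lx·mx by age: 0, 0, 0.597, 0.7844, 0.4205, 0.4089, 0.1815
R0 = Σ lx·mx = 2.3923 → 2.39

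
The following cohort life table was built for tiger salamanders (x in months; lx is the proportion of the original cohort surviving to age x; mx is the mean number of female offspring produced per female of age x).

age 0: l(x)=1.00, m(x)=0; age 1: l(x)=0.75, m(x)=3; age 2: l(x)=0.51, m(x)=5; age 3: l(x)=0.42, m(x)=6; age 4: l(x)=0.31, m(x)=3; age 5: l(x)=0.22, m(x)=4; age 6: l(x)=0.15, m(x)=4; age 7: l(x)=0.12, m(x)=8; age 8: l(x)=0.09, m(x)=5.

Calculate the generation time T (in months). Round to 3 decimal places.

lx·mx: 0, 2.25, 2.55, 2.52, 0.93, 0.88, 0.6, 0.96, 0.45 → R0 = 11.14
x·lx·mx: 0, 2.25, 5.1, 7.56, 3.72, 4.4, 3.6, 6.72, 3.6 → Σ = 36.95
T = 36.95 / 11.14 = 3.316876… → 3.317

3.317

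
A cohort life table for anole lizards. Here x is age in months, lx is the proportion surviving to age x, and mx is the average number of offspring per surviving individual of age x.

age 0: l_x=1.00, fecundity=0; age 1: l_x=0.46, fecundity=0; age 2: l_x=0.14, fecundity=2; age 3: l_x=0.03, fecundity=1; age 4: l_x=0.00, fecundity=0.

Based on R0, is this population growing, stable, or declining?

R0 = Σ lx·mx = 0 + 0 + 0.28 + 0.03 + 0 = 0.31
R0 < 1, so the population is declining.

declining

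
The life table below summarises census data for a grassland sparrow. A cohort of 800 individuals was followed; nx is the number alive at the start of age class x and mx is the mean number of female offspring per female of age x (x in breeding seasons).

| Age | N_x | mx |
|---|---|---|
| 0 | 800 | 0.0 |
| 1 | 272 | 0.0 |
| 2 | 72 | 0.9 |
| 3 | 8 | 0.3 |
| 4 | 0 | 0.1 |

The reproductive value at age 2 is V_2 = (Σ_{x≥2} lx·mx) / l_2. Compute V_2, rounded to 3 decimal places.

0.933

lx = nx/n0 = nx/800: 1, 0.34, 0.09, 0.01, 0
lx·mx for x ≥ 2: 0.081, 0.003, 0 → sum = 0.084
V_2 = 0.084 / l_2 = 0.084 / 0.09 = 0.933333… → 0.933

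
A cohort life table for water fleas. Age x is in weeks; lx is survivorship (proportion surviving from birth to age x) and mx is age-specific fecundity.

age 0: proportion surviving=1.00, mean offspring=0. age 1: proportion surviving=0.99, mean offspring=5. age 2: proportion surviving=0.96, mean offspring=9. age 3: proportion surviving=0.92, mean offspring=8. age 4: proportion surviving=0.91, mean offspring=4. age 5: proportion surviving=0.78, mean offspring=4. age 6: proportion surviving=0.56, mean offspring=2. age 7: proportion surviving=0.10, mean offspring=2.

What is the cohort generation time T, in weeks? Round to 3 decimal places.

lx·mx: 0, 4.95, 8.64, 7.36, 3.64, 3.12, 1.12, 0.2 → R0 = 29.03
x·lx·mx: 0, 4.95, 17.28, 22.08, 14.56, 15.6, 6.72, 1.4 → Σ = 82.59
T = 82.59 / 29.03 = 2.844988… → 2.845

2.845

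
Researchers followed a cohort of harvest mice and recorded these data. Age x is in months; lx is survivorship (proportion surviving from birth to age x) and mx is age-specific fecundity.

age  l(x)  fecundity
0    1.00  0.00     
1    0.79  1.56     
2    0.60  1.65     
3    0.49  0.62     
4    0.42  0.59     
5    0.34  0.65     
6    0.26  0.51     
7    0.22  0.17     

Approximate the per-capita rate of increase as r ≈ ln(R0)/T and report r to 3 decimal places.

0.501

R0 = Σ lx·mx = 0 + 1.2324 + 0.99 + 0.3038 + 0.2478 + 0.221 + 0.1326 + 0.0374 = 3.165
Σ x·lx·mx = 7.2774; T = 7.2774/3.165 = 2.29934…
r ≈ ln(R0)/T = ln(3.165)/2.29934… = 0.50108… → 0.501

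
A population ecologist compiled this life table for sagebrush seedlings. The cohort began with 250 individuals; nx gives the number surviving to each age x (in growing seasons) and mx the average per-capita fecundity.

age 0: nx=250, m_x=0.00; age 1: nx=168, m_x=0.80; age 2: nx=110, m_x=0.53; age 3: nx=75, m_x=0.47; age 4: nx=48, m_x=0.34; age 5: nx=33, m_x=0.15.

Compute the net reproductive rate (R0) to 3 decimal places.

lx = nx/n0 = nx/250: 1, 0.672, 0.44, 0.3, 0.192, 0.132
lx·mx by age: 0, 0.5376, 0.2332, 0.141, 0.06528, 0.0198
R0 = Σ lx·mx = 0.99688 → 0.997

0.997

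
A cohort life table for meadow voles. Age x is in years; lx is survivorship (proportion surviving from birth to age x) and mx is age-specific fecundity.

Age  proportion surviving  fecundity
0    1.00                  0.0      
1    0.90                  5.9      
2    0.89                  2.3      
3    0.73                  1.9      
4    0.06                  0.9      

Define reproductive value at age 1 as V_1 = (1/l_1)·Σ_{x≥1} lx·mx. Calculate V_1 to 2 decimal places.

9.78

lx·mx for x ≥ 1: 5.31, 2.047, 1.387, 0.054 → sum = 8.798
V_1 = 8.798 / l_1 = 8.798 / 0.9 = 9.775556… → 9.78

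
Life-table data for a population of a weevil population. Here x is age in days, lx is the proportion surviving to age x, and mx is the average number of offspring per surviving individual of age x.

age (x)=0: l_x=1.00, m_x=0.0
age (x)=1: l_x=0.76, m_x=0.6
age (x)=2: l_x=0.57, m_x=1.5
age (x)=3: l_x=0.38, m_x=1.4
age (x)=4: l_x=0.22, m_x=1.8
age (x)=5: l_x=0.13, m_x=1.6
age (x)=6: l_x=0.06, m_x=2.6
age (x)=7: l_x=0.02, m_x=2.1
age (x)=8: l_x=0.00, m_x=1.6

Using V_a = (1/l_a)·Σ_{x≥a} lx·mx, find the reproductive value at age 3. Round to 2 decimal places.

3.51

lx·mx for x ≥ 3: 0.532, 0.396, 0.208, 0.156, 0.042, 0 → sum = 1.334
V_3 = 1.334 / l_3 = 1.334 / 0.38 = 3.510526… → 3.51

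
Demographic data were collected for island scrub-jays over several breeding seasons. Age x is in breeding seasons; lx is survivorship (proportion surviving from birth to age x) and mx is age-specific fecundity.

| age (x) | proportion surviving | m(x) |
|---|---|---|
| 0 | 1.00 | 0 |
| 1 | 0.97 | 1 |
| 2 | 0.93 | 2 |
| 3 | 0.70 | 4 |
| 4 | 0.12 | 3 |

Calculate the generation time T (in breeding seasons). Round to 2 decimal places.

lx·mx: 0, 0.97, 1.86, 2.8, 0.36 → R0 = 5.99
x·lx·mx: 0, 0.97, 3.72, 8.4, 1.44 → Σ = 14.53
T = 14.53 / 5.99 = 2.42571… → 2.43

2.43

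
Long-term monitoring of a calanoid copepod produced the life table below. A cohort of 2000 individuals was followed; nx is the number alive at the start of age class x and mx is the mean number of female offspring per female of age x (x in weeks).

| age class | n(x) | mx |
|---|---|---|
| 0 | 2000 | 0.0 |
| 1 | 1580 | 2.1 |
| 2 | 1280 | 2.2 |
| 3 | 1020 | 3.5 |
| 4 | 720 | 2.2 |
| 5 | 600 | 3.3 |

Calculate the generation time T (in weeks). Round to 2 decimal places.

lx = nx/n0 = nx/2000: 1, 0.79, 0.64, 0.51, 0.36, 0.3
lx·mx: 0, 1.659, 1.408, 1.785, 0.792, 0.99 → R0 = 6.634
x·lx·mx: 0, 1.659, 2.816, 5.355, 3.168, 4.95 → Σ = 17.948
T = 17.948 / 6.634 = 2.705457… → 2.71

2.71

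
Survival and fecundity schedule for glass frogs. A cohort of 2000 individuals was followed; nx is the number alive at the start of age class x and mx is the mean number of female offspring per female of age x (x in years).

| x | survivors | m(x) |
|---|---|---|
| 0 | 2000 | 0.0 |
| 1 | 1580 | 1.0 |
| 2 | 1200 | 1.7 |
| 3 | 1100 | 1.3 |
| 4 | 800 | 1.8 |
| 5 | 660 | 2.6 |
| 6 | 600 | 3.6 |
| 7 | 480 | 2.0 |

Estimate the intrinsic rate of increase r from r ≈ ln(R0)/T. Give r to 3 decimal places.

lx = nx/n0 = nx/2000: 1, 0.79, 0.6, 0.55, 0.4, 0.33, 0.3, 0.24
R0 = Σ lx·mx = 0 + 0.79 + 1.02 + 0.715 + 0.72 + 0.858 + 1.08 + 0.48 = 5.663
Σ x·lx·mx = 21.985; T = 21.985/5.663 = 3.88222…
r ≈ ln(R0)/T = ln(5.663)/3.88222… = 0.44664… → 0.447

0.447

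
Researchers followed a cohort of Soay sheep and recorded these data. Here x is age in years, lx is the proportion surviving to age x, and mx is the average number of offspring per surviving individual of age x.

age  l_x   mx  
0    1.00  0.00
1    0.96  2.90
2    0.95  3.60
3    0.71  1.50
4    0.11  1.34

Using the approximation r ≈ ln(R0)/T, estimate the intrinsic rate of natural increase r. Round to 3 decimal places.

R0 = Σ lx·mx = 0 + 2.784 + 3.42 + 1.065 + 0.1474 = 7.4164
Σ x·lx·mx = 13.4086; T = 13.4086/7.4164 = 1.80797…
r ≈ ln(R0)/T = ln(7.4164)/1.80797… = 1.10826… → 1.108

1.108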